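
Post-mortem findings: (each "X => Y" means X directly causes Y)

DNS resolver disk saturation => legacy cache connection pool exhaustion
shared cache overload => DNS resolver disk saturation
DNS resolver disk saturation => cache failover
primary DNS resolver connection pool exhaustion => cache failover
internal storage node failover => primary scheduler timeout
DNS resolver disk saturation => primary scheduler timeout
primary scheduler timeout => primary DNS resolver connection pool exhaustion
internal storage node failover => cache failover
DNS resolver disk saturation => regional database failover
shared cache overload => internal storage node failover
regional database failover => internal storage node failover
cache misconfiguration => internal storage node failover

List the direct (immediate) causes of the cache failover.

the DNS resolver disk saturation, the internal storage node failover, the primary DNS resolver connection pool exhaustion

Upstream contributors include the shared cache overload, the regional database failover, the primary scheduler timeout, the cache misconfiguration, but only the DNS resolver disk saturation, the internal storage node failover, the primary DNS resolver connection pool exhaustion feed directly into the cache failover.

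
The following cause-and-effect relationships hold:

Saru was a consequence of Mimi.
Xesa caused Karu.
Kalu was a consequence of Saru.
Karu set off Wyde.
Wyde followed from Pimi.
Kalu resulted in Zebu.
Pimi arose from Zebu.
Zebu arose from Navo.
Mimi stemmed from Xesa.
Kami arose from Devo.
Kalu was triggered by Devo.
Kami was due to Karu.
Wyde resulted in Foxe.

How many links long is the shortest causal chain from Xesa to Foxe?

Shortest chain: Xesa → Karu → Wyde → Foxe.

3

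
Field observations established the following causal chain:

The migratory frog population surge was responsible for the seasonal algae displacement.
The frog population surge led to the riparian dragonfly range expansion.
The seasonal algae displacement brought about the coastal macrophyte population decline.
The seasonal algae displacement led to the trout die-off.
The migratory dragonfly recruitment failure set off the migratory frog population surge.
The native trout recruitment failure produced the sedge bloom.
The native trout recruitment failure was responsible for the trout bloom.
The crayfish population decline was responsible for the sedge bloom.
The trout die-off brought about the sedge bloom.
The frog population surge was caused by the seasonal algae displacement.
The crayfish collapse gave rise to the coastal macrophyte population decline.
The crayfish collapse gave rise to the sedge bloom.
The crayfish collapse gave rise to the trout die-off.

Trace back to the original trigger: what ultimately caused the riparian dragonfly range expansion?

the migratory dragonfly recruitment failure

Tracing upstream from the riparian dragonfly range expansion: the riparian dragonfly range expansion ← the frog population surge ← the seasonal algae displacement ← the migratory frog population surge ← the migratory dragonfly recruitment failure.
The migratory dragonfly recruitment failure has no stated cause, so it is the root.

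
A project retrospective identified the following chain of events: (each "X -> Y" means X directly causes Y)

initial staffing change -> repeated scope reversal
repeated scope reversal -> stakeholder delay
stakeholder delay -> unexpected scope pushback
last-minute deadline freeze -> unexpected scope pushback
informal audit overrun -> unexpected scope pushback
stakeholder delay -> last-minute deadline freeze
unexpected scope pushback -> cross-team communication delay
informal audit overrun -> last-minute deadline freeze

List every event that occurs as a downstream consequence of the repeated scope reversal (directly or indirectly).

the cross-team communication delay, the last-minute deadline freeze, the stakeholder delay, the unexpected scope pushback

Direct effects: the stakeholder delay.
2 steps out: the last-minute deadline freeze, the unexpected scope pushback.
3 steps out: the cross-team communication delay.
Not reachable from it: the initial staffing change, the informal audit overrun.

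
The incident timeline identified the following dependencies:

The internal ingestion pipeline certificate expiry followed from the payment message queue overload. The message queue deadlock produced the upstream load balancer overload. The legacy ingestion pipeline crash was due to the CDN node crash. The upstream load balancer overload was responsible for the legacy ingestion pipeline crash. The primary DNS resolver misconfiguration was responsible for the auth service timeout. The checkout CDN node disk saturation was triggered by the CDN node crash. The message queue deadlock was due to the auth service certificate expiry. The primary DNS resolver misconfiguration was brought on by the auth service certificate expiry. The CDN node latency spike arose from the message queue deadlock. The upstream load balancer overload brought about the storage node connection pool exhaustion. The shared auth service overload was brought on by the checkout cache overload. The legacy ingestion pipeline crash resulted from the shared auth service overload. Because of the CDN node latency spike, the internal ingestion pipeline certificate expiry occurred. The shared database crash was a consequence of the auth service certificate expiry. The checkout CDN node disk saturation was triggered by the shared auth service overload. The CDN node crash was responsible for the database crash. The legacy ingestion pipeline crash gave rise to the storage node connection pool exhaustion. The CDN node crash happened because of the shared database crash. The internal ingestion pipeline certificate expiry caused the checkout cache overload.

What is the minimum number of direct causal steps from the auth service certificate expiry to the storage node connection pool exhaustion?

Shortest chain: the auth service certificate expiry → the message queue deadlock → the upstream load balancer overload → the storage node connection pool exhaustion.

3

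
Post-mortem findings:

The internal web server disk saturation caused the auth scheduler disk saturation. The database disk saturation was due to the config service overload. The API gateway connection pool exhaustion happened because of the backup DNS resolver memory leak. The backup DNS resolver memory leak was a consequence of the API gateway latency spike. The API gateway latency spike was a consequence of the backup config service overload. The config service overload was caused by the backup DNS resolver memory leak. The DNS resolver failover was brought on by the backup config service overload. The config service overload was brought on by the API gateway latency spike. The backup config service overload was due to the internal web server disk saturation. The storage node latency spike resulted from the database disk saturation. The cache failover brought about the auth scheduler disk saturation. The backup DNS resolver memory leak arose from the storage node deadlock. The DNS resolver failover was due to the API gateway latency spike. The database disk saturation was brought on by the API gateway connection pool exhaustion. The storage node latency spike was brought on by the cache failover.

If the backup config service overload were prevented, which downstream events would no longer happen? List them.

Downstream of the backup config service overload: the API gateway latency spike, the DNS resolver failover, the backup DNS resolver memory leak, the API gateway connection pool exhaustion, the config service overload, the database disk saturation, the storage node latency spike.
Of those, still caused via another path: the backup DNS resolver memory leak, the API gateway connection pool exhaustion, the config service overload, the database disk saturation, the storage node latency spike.
The remainder have no surviving cause.

the API gateway latency spike, the DNS resolver failover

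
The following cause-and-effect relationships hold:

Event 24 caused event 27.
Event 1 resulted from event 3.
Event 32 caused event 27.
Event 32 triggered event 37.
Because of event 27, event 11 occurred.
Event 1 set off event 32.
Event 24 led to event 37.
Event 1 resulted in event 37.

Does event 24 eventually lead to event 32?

No

Event 24 leads to event 27, event 11, event 37; event 32 is not among them.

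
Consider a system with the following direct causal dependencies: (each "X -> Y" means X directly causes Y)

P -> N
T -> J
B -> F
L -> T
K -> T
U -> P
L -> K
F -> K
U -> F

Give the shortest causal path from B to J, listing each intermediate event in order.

B → F
F → K
K → T
T → J
Length: 4 steps.

B → F → K → T → J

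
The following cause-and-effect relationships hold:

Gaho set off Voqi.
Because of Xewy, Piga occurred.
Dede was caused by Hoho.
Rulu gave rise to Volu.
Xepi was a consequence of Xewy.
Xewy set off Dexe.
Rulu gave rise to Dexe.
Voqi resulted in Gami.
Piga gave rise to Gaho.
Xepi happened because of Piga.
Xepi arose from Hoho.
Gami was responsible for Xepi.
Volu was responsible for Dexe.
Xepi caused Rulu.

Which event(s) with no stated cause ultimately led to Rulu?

Hoho, Xewy

Tracing upstream from Rulu: Rulu ← Xepi ← Hoho.
A separate upstream branch: Rulu ← Xepi ← Xewy.
Each of those chain origins has no stated cause.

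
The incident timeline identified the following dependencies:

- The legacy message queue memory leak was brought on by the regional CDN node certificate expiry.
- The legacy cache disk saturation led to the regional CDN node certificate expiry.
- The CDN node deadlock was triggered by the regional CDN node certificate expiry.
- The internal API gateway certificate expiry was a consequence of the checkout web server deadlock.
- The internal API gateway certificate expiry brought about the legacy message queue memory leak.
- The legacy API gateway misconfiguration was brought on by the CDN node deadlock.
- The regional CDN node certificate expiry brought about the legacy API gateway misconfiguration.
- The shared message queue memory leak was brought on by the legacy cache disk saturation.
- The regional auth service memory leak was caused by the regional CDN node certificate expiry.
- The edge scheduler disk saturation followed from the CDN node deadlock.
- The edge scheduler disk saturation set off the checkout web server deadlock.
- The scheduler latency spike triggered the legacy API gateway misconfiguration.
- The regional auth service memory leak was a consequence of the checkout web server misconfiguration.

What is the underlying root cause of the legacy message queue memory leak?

the legacy cache disk saturation

Tracing upstream from the legacy message queue memory leak: the legacy message queue memory leak ← the regional CDN node certificate expiry ← the legacy cache disk saturation.
The legacy cache disk saturation has no stated cause, so it is the root.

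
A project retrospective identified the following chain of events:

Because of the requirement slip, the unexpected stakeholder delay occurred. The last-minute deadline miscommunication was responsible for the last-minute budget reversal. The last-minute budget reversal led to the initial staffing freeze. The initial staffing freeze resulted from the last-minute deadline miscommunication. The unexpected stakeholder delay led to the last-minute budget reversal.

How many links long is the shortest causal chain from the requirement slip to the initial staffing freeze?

3

Shortest chain: the requirement slip → the unexpected stakeholder delay → the last-minute budget reversal → the initial staffing freeze.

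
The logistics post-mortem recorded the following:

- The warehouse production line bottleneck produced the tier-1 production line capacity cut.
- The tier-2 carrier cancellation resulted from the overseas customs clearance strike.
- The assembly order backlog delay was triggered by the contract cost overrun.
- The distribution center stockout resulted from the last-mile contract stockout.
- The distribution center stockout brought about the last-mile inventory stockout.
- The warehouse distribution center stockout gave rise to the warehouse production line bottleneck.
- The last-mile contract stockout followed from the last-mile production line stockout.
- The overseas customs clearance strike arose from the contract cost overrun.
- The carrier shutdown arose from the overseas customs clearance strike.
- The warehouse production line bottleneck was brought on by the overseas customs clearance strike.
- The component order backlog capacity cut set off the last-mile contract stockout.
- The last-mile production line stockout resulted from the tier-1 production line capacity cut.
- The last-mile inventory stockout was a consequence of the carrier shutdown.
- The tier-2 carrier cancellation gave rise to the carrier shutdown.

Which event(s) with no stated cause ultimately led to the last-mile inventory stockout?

Tracing upstream from the last-mile inventory stockout: the last-mile inventory stockout ← the carrier shutdown ← the overseas customs clearance strike ← the contract cost overrun.
A separate upstream branch: the last-mile inventory stockout ← the distribution center stockout ← the last-mile contract stockout ← the component order backlog capacity cut.
A separate upstream branch: the last-mile inventory stockout ← the distribution center stockout ← the last-mile contract stockout ← the last-mile production line stockout ← the tier-1 production line capacity cut ← the warehouse production line bottleneck ← the warehouse distribution center stockout.
Each of those chain origins has no stated cause.

the component order backlog capacity cut, the contract cost overrun, the warehouse distribution center stockout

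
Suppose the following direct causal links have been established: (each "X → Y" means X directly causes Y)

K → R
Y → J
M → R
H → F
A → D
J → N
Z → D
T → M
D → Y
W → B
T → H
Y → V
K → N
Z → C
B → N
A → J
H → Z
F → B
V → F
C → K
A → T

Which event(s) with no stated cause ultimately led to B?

A, W

Tracing upstream from B: B ← F ← H ← T ← A.
A separate upstream branch: B ← W.
Each of those chain origins has no stated cause.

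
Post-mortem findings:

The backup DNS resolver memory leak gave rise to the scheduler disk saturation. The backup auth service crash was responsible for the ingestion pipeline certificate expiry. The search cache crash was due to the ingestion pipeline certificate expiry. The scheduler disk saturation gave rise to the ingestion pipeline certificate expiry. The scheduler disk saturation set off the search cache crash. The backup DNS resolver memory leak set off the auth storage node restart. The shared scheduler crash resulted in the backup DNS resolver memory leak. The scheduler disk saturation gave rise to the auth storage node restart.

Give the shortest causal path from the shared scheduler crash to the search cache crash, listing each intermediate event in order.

the shared scheduler crash → the backup DNS resolver memory leak → the scheduler disk saturation → the search cache crash

the shared scheduler crash → the backup DNS resolver memory leak
the backup DNS resolver memory leak → the scheduler disk saturation
the scheduler disk saturation → the search cache crash
Length: 3 steps.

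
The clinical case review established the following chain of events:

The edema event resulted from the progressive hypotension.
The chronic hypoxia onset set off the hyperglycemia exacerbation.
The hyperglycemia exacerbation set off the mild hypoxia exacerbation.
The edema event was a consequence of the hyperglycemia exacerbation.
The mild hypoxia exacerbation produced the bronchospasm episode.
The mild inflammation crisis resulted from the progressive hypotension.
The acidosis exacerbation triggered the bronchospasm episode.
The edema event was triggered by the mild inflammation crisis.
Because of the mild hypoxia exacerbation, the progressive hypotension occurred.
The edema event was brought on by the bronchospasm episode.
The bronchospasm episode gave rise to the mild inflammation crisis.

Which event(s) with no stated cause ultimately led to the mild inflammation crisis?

Tracing upstream from the mild inflammation crisis: the mild inflammation crisis ← the progressive hypotension ← the mild hypoxia exacerbation ← the hyperglycemia exacerbation ← the chronic hypoxia onset.
A separate upstream branch: the mild inflammation crisis ← the bronchospasm episode ← the acidosis exacerbation.
Each of those chain origins has no stated cause.

the acidosis exacerbation, the chronic hypoxia onset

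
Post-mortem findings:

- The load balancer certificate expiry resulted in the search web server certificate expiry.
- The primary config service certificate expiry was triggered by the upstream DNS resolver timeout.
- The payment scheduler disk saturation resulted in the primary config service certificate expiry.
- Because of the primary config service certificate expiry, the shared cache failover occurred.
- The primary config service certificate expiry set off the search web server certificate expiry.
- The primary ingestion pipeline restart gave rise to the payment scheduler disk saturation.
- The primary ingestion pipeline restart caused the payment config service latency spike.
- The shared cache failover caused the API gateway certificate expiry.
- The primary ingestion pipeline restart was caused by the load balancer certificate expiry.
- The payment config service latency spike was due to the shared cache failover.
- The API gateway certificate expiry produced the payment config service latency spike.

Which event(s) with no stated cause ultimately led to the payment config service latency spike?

Tracing upstream from the payment config service latency spike: the payment config service latency spike ← the primary ingestion pipeline restart ← the load balancer certificate expiry.
A separate upstream branch: the payment config service latency spike ← the shared cache failover ← the primary config service certificate expiry ← the upstream DNS resolver timeout.
Each of those chain origins has no stated cause.

the load balancer certificate expiry, the upstream DNS resolver timeout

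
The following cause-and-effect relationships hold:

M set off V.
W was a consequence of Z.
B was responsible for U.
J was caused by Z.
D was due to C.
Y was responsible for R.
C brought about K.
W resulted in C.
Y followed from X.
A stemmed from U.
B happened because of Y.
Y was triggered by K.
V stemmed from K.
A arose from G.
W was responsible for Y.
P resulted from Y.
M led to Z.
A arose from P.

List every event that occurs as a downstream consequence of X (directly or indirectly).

Direct effects: Y.
2 steps out: R, B, P.
3 steps out: U, A.
Not reachable from it: M, Z, W, C, K, J, V, G, D.

A, B, P, R, U, Y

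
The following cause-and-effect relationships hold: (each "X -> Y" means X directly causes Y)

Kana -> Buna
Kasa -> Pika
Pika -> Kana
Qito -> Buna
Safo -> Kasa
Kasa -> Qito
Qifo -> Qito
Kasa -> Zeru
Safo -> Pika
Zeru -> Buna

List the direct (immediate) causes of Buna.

Upstream contributors include Safo, Kasa, Pika, Qifo, but only Kana, Qito, Zeru feed directly into Buna.

Kana, Qito, Zeru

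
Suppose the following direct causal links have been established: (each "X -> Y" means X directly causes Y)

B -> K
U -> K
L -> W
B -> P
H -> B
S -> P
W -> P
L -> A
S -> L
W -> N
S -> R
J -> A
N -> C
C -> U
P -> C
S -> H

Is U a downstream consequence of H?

There is a causal chain: H → B → P → C → U.

Yes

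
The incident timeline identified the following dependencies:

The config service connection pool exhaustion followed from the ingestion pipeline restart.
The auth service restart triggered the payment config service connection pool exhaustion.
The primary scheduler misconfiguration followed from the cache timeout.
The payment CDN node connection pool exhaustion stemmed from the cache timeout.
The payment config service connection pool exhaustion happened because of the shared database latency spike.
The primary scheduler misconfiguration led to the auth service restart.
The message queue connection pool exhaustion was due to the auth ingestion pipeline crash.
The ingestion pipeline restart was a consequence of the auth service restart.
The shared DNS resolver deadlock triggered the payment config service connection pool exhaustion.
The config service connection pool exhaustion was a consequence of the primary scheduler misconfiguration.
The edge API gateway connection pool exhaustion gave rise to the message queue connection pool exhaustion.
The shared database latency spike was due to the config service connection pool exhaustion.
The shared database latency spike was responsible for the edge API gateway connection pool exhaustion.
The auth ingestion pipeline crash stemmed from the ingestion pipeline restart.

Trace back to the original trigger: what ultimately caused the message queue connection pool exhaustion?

Tracing upstream from the message queue connection pool exhaustion: the message queue connection pool exhaustion ← the auth ingestion pipeline crash ← the ingestion pipeline restart ← the auth service restart ← the primary scheduler misconfiguration ← the cache timeout.
The cache timeout has no stated cause, so it is the root.

the cache timeout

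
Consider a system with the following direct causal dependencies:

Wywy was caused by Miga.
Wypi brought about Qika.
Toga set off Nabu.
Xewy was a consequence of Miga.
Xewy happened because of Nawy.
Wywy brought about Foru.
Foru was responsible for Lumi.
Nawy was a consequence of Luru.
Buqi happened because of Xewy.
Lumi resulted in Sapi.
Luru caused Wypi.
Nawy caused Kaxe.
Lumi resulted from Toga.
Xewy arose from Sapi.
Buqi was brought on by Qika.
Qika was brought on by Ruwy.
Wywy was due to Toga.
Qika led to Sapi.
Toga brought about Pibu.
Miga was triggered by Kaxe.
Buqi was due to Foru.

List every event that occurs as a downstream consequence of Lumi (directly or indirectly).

Buqi, Sapi, Xewy

Direct effects: Sapi.
2 steps out: Xewy.
3 steps out: Buqi.
Not reachable from it: Toga, Luru, Nawy, Kaxe, Miga, Wypi, Wywy, Foru, Pibu, Nabu, Ruwy, Qika.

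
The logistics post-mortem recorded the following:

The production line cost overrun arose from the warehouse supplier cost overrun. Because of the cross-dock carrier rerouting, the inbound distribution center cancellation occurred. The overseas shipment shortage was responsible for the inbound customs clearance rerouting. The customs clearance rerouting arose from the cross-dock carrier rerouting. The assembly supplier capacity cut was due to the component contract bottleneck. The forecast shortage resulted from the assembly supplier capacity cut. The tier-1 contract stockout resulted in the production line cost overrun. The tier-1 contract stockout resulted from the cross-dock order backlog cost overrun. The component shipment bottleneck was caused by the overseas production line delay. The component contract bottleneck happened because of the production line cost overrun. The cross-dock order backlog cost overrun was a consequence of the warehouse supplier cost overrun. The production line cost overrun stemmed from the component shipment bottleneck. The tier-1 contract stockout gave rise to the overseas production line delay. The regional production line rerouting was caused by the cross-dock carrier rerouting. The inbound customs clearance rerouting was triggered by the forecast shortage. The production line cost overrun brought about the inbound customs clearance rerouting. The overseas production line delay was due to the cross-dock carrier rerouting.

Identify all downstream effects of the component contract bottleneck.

the assembly supplier capacity cut, the forecast shortage, the inbound customs clearance rerouting

Direct effects: the assembly supplier capacity cut.
2 steps out: the forecast shortage.
3 steps out: the inbound customs clearance rerouting.
Not reachable from it: the cross-dock carrier rerouting, the regional production line rerouting, the warehouse supplier cost overrun, the cross-dock order backlog cost overrun, the tier-1 contract stockout, the overseas production line delay, the customs clearance rerouting, the inbound distribution center cancellation, the component shipment bottleneck, the production line cost overrun, the overseas shipment shortage.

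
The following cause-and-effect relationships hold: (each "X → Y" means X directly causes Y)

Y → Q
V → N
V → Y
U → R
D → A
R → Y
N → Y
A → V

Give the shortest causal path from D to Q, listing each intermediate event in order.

D → A
A → V
V → Y
Y → Q
Length: 4 steps.

D → A → V → Y → Q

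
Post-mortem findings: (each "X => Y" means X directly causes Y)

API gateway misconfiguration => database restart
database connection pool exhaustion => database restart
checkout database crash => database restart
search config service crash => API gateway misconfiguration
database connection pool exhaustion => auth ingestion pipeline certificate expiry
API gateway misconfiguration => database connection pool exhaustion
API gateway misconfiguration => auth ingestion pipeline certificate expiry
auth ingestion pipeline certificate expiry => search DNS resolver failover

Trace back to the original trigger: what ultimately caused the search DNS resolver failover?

the search config service crash

Tracing upstream from the search DNS resolver failover: the search DNS resolver failover ← the auth ingestion pipeline certificate expiry ← the API gateway misconfiguration ← the search config service crash.
The search config service crash has no stated cause, so it is the root.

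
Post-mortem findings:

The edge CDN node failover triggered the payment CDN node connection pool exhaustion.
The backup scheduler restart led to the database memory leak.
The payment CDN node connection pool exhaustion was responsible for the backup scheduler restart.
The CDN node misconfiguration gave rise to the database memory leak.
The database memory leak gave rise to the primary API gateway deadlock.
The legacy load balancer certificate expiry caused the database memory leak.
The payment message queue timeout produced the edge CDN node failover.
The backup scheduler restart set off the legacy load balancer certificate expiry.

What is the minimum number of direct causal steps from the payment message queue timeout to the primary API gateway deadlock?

Shortest chain: the payment message queue timeout → the edge CDN node failover → the payment CDN node connection pool exhaustion → the backup scheduler restart → the database memory leak → the primary API gateway deadlock.

5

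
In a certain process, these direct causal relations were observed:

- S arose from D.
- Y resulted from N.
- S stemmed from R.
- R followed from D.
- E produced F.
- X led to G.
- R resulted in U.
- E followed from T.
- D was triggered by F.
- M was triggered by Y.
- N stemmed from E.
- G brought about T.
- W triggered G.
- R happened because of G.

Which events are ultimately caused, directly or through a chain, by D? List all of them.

R, S, U

Direct effects: R, S.
2 steps out: U.
Not reachable from it: X, G, T, E, N, F, Y, M, W.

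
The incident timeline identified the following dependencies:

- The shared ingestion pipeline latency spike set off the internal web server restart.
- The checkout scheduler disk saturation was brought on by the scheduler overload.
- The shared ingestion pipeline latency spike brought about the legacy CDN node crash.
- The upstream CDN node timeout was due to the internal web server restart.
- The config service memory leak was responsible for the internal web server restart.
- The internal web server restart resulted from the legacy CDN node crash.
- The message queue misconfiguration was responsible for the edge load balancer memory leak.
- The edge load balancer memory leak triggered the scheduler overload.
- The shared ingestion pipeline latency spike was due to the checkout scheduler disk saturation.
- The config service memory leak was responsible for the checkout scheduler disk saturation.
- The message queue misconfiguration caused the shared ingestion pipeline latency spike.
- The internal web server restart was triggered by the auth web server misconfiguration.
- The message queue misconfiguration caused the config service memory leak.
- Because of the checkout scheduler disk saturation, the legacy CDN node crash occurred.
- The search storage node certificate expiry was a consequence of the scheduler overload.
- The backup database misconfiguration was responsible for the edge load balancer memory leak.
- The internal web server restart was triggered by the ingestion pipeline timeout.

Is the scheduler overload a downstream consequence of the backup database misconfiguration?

Yes

There is a causal chain: the backup database misconfiguration → the edge load balancer memory leak → the scheduler overload.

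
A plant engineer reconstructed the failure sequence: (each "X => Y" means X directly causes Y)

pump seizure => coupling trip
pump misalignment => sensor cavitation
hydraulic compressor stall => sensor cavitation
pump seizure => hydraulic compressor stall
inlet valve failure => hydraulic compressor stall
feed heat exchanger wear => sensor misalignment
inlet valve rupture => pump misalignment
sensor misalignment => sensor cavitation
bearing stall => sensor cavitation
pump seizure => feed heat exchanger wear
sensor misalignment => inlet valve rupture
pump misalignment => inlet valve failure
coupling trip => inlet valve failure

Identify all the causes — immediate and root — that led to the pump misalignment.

the feed heat exchanger wear, the inlet valve rupture, the pump seizure, the sensor misalignment

Immediate cause of the pump misalignment: the inlet valve rupture.
Further upstream: the pump seizure, the feed heat exchanger wear, the sensor misalignment.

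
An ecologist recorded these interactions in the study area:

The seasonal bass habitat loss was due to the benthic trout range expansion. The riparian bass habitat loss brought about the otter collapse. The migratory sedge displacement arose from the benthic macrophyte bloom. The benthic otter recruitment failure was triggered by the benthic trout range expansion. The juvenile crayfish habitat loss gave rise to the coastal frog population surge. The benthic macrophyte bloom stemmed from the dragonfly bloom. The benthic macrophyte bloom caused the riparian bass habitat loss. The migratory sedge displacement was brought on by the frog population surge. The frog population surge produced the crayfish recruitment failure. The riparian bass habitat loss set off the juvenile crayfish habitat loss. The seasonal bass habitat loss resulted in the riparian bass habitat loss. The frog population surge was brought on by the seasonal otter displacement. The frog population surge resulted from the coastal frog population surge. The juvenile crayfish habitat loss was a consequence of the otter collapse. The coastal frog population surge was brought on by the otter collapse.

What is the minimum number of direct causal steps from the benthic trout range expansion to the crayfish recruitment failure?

6

Shortest chain: the benthic trout range expansion → the seasonal bass habitat loss → the riparian bass habitat loss → the otter collapse → the coastal frog population surge → the frog population surge → the crayfish recruitment failure.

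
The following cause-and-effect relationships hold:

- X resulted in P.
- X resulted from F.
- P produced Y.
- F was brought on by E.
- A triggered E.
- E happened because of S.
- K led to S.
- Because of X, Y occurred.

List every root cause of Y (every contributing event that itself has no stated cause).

Tracing upstream from Y: Y ← X ← F ← E ← S ← K.
A separate upstream branch: Y ← X ← F ← E ← A.
Each of those chain origins has no stated cause.

A, K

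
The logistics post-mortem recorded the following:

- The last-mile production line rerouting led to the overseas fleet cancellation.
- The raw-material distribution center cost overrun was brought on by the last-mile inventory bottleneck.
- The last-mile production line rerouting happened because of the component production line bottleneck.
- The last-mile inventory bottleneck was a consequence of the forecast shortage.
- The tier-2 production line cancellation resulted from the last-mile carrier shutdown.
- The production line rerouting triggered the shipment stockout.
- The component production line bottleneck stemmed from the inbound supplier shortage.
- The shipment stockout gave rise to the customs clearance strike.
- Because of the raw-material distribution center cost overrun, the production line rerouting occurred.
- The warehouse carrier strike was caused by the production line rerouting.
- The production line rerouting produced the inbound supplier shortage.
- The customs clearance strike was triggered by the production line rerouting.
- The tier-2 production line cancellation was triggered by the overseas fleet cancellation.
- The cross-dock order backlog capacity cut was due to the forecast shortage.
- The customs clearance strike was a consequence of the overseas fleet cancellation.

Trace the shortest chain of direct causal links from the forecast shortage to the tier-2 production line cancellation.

the forecast shortage → the last-mile inventory bottleneck → the raw-material distribution center cost overrun → the production line rerouting → the inbound supplier shortage → the component production line bottleneck → the last-mile production line rerouting → the overseas fleet cancellation → the tier-2 production line cancellation

the forecast shortage → the last-mile inventory bottleneck
the last-mile inventory bottleneck → the raw-material distribution center cost overrun
the raw-material distribution center cost overrun → the production line rerouting
the production line rerouting → the inbound supplier shortage
the inbound supplier shortage → the component production line bottleneck
the component production line bottleneck → the last-mile production line rerouting
the last-mile production line rerouting → the overseas fleet cancellation
the overseas fleet cancellation → the tier-2 production line cancellation
Length: 8 steps.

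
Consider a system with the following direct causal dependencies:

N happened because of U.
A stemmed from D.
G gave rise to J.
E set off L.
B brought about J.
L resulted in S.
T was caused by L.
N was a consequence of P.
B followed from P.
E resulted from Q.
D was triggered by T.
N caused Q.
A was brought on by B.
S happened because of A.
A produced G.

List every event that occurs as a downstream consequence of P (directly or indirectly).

Direct effects: N, B.
2 steps out: Q, A, J.
3 steps out: E, S, G.
4 steps out: L.
5 steps out: T.
6 steps out: D.
Not reachable from it: U.

A, B, D, E, G, J, L, N, Q, S, T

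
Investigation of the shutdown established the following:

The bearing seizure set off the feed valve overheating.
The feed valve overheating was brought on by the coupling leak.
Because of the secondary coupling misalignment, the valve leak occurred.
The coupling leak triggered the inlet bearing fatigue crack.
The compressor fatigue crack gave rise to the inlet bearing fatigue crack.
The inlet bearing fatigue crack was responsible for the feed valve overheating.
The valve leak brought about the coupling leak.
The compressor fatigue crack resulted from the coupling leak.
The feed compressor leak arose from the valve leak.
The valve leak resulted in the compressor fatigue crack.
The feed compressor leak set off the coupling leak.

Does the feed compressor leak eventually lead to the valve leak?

The feed compressor leak leads to the coupling leak, the compressor fatigue crack, the inlet bearing fatigue crack, the feed valve overheating; the valve leak is not among them.

No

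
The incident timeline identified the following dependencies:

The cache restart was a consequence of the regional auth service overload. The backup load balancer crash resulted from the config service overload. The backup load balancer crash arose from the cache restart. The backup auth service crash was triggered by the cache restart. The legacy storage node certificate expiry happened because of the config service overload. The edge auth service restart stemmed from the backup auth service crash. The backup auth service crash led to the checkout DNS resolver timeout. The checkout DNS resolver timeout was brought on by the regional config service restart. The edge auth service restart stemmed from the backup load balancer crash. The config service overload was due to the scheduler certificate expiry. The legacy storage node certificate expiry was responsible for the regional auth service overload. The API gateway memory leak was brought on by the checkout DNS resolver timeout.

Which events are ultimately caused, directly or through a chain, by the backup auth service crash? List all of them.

the API gateway memory leak, the checkout DNS resolver timeout, the edge auth service restart

Direct effects: the checkout DNS resolver timeout, the edge auth service restart.
2 steps out: the API gateway memory leak.
Not reachable from it: the scheduler certificate expiry, the config service overload, the legacy storage node certificate expiry, the regional auth service overload, the cache restart, the backup load balancer crash, the regional config service restart.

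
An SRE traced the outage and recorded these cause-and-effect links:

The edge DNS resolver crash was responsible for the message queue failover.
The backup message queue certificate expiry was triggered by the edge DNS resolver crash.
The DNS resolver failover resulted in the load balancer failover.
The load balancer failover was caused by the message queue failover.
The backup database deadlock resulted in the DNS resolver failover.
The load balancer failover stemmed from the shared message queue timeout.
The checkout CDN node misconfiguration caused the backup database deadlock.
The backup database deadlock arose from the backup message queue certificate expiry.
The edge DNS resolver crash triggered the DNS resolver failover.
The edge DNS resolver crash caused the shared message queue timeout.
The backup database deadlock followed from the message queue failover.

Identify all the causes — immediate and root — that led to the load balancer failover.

the DNS resolver failover, the backup database deadlock, the backup message queue certificate expiry, the checkout CDN node misconfiguration, the edge DNS resolver crash, the message queue failover, the shared message queue timeout

Immediate causes of the load balancer failover: the shared message queue timeout, the message queue failover, the DNS resolver failover.
Further upstream: the edge DNS resolver crash, the backup message queue certificate expiry, the backup database deadlock, the checkout CDN node misconfiguration.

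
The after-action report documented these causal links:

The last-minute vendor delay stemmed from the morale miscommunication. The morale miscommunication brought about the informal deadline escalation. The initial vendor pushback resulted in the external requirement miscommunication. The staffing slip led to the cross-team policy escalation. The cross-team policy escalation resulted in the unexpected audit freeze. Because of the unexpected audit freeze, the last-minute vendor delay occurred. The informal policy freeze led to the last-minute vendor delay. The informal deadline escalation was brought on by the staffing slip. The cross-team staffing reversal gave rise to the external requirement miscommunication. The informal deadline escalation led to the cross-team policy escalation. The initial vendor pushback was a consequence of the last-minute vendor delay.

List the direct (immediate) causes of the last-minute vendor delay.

Upstream contributors include the staffing slip, the informal deadline escalation, the cross-team policy escalation, but only the informal policy freeze, the morale miscommunication, the unexpected audit freeze feed directly into the last-minute vendor delay.

the informal policy freeze, the morale miscommunication, the unexpected audit freeze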